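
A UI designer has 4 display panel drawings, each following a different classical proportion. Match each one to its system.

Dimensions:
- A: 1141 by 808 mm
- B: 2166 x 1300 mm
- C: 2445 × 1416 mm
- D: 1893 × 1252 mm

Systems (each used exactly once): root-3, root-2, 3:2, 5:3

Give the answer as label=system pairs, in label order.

A = 1141/808 ≈ 1.412 → root-2 (1.414)
B = 2166/1300 ≈ 1.666 → 5:3 (1.667)
C = 2445/1416 ≈ 1.727 → root-3 (1.732)
D = 1893/1252 ≈ 1.512 → 3:2 (1.500)

A=root-2, B=5:3, C=root-3, D=3:2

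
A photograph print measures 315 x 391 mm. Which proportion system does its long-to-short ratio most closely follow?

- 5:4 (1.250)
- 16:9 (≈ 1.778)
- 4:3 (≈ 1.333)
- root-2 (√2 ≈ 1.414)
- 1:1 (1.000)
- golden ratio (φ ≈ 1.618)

Ratio = 391 / 315 ≈ 1.241.
Distances: 5:4 1.250 (Δ 0.009); 16:9 1.778 (Δ 0.537); 4:3 1.333 (Δ 0.092); root-2 1.414 (Δ 0.173); 1:1 1.000 (Δ 0.241); golden ratio 1.618 (Δ 0.377).

5:4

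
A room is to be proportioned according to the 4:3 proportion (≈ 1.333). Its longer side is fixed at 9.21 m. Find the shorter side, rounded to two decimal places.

4:3 ≈ 1.33333.
Shorter side = 9.21 ÷ 1.33333 ≈ 6.9075 → 6.91 m.

6.91 m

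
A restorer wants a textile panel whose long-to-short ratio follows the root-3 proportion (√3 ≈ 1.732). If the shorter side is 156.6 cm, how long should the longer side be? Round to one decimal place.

root-3 ≈ 1.73205.
Longer side = 156.6 × 1.73205 ≈ 271.239 → 271.2 cm.

271.2 cm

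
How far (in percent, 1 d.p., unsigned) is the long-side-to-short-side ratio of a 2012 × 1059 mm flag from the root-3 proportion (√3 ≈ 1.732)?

9.7%

Ratio = 2012 / 1059 ≈ 1.8999.
Ideal root-3 ≈ 1.7321. |1.8999 − 1.7321| / 1.7321 ≈ 9.69% → 9.7%.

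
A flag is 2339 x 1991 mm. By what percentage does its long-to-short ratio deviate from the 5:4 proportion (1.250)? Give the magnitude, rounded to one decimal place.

6.0%

Ratio = 2339 / 1991 ≈ 1.1748.
Ideal 5:4 = 1.2500. |1.1748 − 1.2500| / 1.2500 ≈ 6.02% → 6.0%.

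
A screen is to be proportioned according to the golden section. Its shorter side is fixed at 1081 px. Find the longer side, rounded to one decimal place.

1749.1 px

golden ratio ≈ 1.61803.
Longer side = 1081 × 1.61803 ≈ 1749.090 → 1749.1 px.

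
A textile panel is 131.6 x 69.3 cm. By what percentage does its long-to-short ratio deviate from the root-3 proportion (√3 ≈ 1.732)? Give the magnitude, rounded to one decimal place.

Ratio = 131.6 / 69.3 ≈ 1.8990.
Ideal root-3 ≈ 1.7321. |1.8990 − 1.7321| / 1.7321 ≈ 9.64% → 9.6%.

9.6%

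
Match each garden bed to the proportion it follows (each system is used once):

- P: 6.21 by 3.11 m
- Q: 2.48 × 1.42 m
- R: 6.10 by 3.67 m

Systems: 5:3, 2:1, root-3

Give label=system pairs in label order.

P=2:1, Q=root-3, R=5:3

P = 6.21/3.11 ≈ 1.997 → 2:1 (2.000)
Q = 2.48/1.42 ≈ 1.746 → root-3 (1.732)
R = 6.10/3.67 ≈ 1.662 → 5:3 (1.667)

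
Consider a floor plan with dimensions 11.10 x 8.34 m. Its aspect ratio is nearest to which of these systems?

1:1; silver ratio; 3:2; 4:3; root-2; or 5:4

4:3

Ratio = 11.10 / 8.34 ≈ 1.331.
Distances: 1:1 1.000 (Δ 0.331); silver ratio 2.414 (Δ 1.083); 3:2 1.500 (Δ 0.169); 4:3 1.333 (Δ 0.002); root-2 1.414 (Δ 0.083); 5:4 1.250 (Δ 0.081).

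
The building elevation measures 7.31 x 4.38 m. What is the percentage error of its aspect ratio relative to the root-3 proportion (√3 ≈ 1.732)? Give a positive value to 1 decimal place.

Ratio = 7.31 / 4.38 ≈ 1.6689.
Ideal root-3 ≈ 1.7321. |1.6689 − 1.7321| / 1.7321 ≈ 3.65% → 3.6%.

3.6%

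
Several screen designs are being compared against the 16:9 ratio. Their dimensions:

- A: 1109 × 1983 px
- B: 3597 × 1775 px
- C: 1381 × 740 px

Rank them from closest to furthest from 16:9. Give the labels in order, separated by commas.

Ratios: A = 1983 / 1109 ≈ 1.788; B = 3597 / 1775 ≈ 2.026; C = 1381 / 740 ≈ 1.866.
|Δ from 1.778|: A 0.010; B 0.248; C 0.088.

A, C, B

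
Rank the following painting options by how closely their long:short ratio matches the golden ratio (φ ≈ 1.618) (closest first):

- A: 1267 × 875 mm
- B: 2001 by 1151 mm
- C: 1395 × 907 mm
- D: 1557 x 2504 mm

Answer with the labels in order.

A: 1267/875 ≈ 1.448 → |1.448 − 1.618| = 0.170
B: 2001/1151 ≈ 1.738 → |1.738 − 1.618| = 0.120
C: 1395/907 ≈ 1.538 → |1.538 − 1.618| = 0.080
D: 2504/1557 ≈ 1.608 → |1.608 − 1.618| = 0.010

D, C, B, A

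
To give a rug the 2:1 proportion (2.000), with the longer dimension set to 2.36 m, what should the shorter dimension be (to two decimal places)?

1.18 m

2:1 = 2.00000.
Shorter side = 2.36 ÷ 2.00000 ≈ 1.1800 → 1.18 m.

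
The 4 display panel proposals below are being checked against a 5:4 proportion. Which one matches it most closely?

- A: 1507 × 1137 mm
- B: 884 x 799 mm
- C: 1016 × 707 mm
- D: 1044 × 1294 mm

Ratios (long/short): A ≈ 1.325; B ≈ 1.106; C ≈ 1.437; D ≈ 1.239.
5:4 ≈ 1.250; option D is nearest (Δ 0.011).

D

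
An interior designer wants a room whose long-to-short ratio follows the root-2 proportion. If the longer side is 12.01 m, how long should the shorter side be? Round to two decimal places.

8.49 m

root-2 ≈ 1.41421.
Shorter side = 12.01 ÷ 1.41421 ≈ 8.4924 → 8.49 m.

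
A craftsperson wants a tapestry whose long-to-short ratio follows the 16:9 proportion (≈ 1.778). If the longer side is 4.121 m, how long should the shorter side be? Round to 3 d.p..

16:9 ≈ 1.77778.
Shorter side = 4.121 ÷ 1.77778 ≈ 2.31806 → 2.318 m.

2.318 m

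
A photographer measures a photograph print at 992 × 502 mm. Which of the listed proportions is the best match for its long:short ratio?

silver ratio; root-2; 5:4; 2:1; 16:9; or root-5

2:1

Ratio = 992 / 502 ≈ 1.976.
Distances: silver ratio 2.414 (Δ 0.438); root-2 1.414 (Δ 0.562); 5:4 1.250 (Δ 0.726); 2:1 2.000 (Δ 0.024); 16:9 1.778 (Δ 0.198); root-5 2.236 (Δ 0.260).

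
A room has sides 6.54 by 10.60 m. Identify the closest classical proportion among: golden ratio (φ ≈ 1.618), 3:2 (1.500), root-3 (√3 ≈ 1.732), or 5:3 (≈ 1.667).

golden ratio

Ratio = 10.60 / 6.54 ≈ 1.621.
Distances: golden ratio 1.618 (Δ 0.003); 3:2 1.500 (Δ 0.121); root-3 1.732 (Δ 0.111); 5:3 1.667 (Δ 0.046).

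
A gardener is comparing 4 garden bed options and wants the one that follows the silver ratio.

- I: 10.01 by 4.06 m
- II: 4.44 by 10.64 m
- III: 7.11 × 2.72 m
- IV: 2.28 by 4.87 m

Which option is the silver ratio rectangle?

II

Target silver ratio ≈ 2.414.
I: 2.466 (Δ0.052)  II: 2.396 (Δ0.018)  III: 2.614 (Δ0.200)  IV: 2.136 (Δ0.278)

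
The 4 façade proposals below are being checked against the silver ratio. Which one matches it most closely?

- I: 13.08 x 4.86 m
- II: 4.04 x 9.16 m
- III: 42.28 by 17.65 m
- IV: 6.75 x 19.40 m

III

Ratios (long/short): I ≈ 2.691; II ≈ 2.267; III ≈ 2.395; IV ≈ 2.874.
silver ratio ≈ 2.414; option III is nearest (Δ 0.019).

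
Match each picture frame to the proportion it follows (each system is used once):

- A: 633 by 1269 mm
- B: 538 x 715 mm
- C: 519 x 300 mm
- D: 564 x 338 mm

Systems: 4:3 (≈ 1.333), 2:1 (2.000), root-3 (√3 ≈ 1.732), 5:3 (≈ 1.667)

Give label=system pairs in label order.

A=2:1, B=4:3, C=root-3, D=5:3

Ratios: A ≈ 2.005; B ≈ 1.329; C ≈ 1.730; D ≈ 1.669.
Targets: 4:3 ≈ 1.333; 2:1 ≈ 2.000; root-3 ≈ 1.732; 5:3 ≈ 1.667.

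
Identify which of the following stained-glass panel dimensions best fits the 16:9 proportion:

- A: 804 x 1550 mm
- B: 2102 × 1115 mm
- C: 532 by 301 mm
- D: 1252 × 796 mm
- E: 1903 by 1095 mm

C

Ratios (long/short): A ≈ 1.928; B ≈ 1.885; C ≈ 1.767; D ≈ 1.573; E ≈ 1.738.
16:9 ≈ 1.778; option C is nearest (Δ 0.011).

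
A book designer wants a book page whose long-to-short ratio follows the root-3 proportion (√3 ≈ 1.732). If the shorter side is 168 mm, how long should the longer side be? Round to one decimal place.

root-3 ≈ 1.73205.
Longer side = 168 × 1.73205 ≈ 290.984 → 291.0 mm.

291.0 mm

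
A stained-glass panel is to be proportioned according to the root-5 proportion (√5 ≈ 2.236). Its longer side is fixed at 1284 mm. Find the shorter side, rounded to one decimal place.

root-5 ≈ 2.23607.
Shorter side = 1284 ÷ 2.23607 ≈ 574.222 → 574.2 mm.

574.2 mm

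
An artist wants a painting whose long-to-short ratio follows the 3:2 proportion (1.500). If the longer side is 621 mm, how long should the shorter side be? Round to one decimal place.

414.0 mm

3:2 = 1.50000.
Shorter side = 621 ÷ 1.50000 ≈ 414.000 → 414.0 mm.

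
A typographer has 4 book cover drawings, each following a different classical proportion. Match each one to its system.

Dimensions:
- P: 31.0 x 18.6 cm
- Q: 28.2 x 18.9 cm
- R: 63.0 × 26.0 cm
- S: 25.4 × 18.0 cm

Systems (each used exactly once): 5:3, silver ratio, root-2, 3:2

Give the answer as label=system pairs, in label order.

P=5:3, Q=3:2, R=silver ratio, S=root-2

Ratios: P ≈ 1.667; Q ≈ 1.492; R ≈ 2.423; S ≈ 1.411.
Targets: 5:3 ≈ 1.667; silver ratio ≈ 2.414; root-2 ≈ 1.414; 3:2 ≈ 1.500.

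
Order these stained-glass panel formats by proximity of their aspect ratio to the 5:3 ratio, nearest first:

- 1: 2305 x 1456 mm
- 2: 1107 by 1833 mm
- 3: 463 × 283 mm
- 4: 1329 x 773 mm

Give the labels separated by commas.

2, 3, 4, 1

1: 2305/1456 ≈ 1.583 → |1.583 − 1.667| = 0.084
2: 1833/1107 ≈ 1.656 → |1.656 − 1.667| = 0.011
3: 463/283 ≈ 1.636 → |1.636 − 1.667| = 0.031
4: 1329/773 ≈ 1.719 → |1.719 − 1.667| = 0.052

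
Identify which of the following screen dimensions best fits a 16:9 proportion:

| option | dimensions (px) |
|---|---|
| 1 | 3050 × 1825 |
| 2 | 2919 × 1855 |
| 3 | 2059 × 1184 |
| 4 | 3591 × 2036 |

4

Ratios (long/short): 1 ≈ 1.671; 2 ≈ 1.574; 3 ≈ 1.739; 4 ≈ 1.764.
16:9 ≈ 1.778; option 4 is nearest (Δ 0.014).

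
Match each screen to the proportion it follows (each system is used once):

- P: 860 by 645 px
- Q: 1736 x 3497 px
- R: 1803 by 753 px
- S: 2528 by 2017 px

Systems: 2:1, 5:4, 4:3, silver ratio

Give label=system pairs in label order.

Ratios: P ≈ 1.333; Q ≈ 2.014; R ≈ 2.394; S ≈ 1.253.
Targets: 2:1 ≈ 2.000; 5:4 ≈ 1.250; 4:3 ≈ 1.333; silver ratio ≈ 2.414.

P=4:3, Q=2:1, R=silver ratio, S=5:4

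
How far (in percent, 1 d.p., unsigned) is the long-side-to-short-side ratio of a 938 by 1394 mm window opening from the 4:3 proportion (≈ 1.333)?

Ratio = 1394 / 938 ≈ 1.4861.
Ideal 4:3 ≈ 1.3333. |1.4861 − 1.3333| / 1.3333 ≈ 11.46% → 11.5%.

11.5%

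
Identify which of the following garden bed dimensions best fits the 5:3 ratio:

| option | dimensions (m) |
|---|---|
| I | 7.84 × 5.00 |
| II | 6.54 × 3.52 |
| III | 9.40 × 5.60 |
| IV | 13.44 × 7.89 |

Target 5:3 ≈ 1.667.
I: 1.568 (Δ0.099)  II: 1.858 (Δ0.191)  III: 1.679 (Δ0.012)  IV: 1.703 (Δ0.036)

III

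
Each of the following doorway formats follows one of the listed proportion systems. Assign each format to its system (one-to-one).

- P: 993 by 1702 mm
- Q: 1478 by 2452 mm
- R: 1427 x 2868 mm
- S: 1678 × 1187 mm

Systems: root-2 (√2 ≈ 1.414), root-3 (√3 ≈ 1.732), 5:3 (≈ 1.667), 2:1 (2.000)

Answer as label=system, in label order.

P=root-3, Q=5:3, R=2:1, S=root-2

P = 1702/993 ≈ 1.714 → root-3 (1.732)
Q = 2452/1478 ≈ 1.659 → 5:3 (1.667)
R = 2868/1427 ≈ 2.010 → 2:1 (2.000)
S = 1678/1187 ≈ 1.414 → root-2 (1.414)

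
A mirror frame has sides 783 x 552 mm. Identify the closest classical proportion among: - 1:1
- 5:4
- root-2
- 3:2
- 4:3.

root-2

783/552 ≈ 1.418. Nearest candidates are root-2 (1.414, off by 0.004) and 3:2 (1.500, off by 0.082).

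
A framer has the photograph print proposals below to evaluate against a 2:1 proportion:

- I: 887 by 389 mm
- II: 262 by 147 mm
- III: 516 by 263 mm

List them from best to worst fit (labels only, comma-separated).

III, II, I

Ratios: I = 887 / 389 ≈ 2.280; II = 262 / 147 ≈ 1.782; III = 516 / 263 ≈ 1.962.
|Δ from 2.000|: I 0.280; II 0.218; III 0.038.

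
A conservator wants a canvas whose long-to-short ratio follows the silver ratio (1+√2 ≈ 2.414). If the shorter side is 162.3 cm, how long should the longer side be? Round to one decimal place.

silver ratio ≈ 2.41421.
Longer side = 162.3 × 2.41421 ≈ 391.826 → 391.8 cm.

391.8 cm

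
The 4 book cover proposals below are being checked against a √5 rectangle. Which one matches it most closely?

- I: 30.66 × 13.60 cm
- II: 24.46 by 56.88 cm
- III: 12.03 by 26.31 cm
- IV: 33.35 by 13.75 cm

Target root-5 ≈ 2.236.
I: 2.254 (Δ0.018)  II: 2.325 (Δ0.089)  III: 2.187 (Δ0.049)  IV: 2.425 (Δ0.189)

I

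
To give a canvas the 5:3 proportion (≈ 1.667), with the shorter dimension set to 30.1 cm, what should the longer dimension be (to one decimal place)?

5:3 ≈ 1.66667.
Longer side = 30.1 × 1.66667 ≈ 50.167 → 50.2 cm.

50.2 cm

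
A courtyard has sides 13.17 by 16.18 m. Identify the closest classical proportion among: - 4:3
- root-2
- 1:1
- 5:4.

5:4

Ratio = 16.18 / 13.17 ≈ 1.229.
Distances: 4:3 1.333 (Δ 0.104); root-2 1.414 (Δ 0.185); 1:1 1.000 (Δ 0.229); 5:4 1.250 (Δ 0.021).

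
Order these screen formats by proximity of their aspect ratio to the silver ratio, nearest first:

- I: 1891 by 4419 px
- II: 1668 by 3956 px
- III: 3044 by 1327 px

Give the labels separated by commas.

I: 4419/1891 ≈ 2.337 → |2.337 − 2.414| = 0.077
II: 3956/1668 ≈ 2.372 → |2.372 − 2.414| = 0.042
III: 3044/1327 ≈ 2.294 → |2.294 − 2.414| = 0.120

II, I, III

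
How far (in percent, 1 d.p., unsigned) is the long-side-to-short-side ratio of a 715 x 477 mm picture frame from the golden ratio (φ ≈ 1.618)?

Ratio = 715 / 477 ≈ 1.4990.
Ideal golden ratio ≈ 1.6180. |1.4990 − 1.6180| / 1.6180 ≈ 7.35% → 7.4%.

7.4%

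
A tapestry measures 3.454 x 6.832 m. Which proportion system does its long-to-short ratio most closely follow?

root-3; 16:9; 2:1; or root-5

Ratio = 6.832 / 3.454 ≈ 1.978.
Distances: root-3 1.732 (Δ 0.246); 16:9 1.778 (Δ 0.200); 2:1 2.000 (Δ 0.022); root-5 2.236 (Δ 0.258).

2:1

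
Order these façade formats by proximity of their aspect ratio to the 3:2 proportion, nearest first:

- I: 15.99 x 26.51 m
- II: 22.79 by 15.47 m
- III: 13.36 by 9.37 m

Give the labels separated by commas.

II, III, I

Ratios: I = 26.51 / 15.99 ≈ 1.658; II = 22.79 / 15.47 ≈ 1.473; III = 13.36 / 9.37 ≈ 1.426.
|Δ from 1.500|: I 0.158; II 0.027; III 0.074.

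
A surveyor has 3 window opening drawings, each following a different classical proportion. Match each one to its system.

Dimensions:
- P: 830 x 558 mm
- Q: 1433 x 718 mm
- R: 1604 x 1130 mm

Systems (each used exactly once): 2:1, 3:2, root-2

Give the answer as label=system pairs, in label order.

Ratios: P ≈ 1.487; Q ≈ 1.996; R ≈ 1.419.
Targets: 2:1 ≈ 2.000; 3:2 ≈ 1.500; root-2 ≈ 1.414.

P=3:2, Q=2:1, R=root-2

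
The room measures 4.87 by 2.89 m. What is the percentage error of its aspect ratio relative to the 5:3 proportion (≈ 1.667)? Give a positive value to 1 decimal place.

Ratio = 4.87 / 2.89 ≈ 1.6851.
Ideal 5:3 ≈ 1.6667. |1.6851 − 1.6667| / 1.6667 ≈ 1.10% → 1.1%.

1.1%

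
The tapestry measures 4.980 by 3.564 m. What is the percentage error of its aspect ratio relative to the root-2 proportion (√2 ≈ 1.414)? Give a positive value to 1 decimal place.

Ratio = 4.980 / 3.564 ≈ 1.3973.
Ideal root-2 ≈ 1.4142. |1.3973 − 1.4142| / 1.4142 ≈ 1.20% → 1.2%.

1.2%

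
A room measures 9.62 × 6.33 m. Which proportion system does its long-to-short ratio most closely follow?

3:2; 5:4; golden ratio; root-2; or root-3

Ratio = 9.62 / 6.33 ≈ 1.520.
Distances: 3:2 1.500 (Δ 0.020); 5:4 1.250 (Δ 0.270); golden ratio 1.618 (Δ 0.098); root-2 1.414 (Δ 0.106); root-3 1.732 (Δ 0.212).

3:2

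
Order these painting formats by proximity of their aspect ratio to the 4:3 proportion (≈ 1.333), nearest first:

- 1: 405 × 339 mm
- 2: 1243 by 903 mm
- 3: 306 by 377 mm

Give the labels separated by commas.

Ratios: 1 = 405 / 339 ≈ 1.195; 2 = 1243 / 903 ≈ 1.377; 3 = 377 / 306 ≈ 1.232.
|Δ from 1.333|: 1 0.138; 2 0.044; 3 0.101.

2, 3, 1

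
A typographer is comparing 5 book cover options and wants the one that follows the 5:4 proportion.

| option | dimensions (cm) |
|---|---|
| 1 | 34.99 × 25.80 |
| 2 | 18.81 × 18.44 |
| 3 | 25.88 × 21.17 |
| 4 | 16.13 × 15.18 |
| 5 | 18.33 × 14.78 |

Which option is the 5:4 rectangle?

5

Target 5:4 ≈ 1.250.
1: 1.356 (Δ0.106)  2: 1.020 (Δ0.230)  3: 1.222 (Δ0.028)  4: 1.063 (Δ0.187)  5: 1.240 (Δ0.010)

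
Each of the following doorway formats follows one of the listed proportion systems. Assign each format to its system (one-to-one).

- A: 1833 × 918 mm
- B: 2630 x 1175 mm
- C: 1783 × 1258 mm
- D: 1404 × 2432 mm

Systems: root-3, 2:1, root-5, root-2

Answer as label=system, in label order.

Ratios: A ≈ 1.997; B ≈ 2.238; C ≈ 1.417; D ≈ 1.732.
Targets: root-3 ≈ 1.732; 2:1 ≈ 2.000; root-5 ≈ 2.236; root-2 ≈ 1.414.

A=2:1, B=root-5, C=root-2, D=root-3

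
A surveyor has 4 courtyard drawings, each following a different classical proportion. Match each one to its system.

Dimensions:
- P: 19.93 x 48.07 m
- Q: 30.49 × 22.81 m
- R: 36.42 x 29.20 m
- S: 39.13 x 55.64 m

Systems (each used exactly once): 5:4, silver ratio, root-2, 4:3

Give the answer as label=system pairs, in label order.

P=silver ratio, Q=4:3, R=5:4, S=root-2

Ratios: P ≈ 2.412; Q ≈ 1.337; R ≈ 1.247; S ≈ 1.422.
Targets: 5:4 ≈ 1.250; silver ratio ≈ 2.414; root-2 ≈ 1.414; 4:3 ≈ 1.333.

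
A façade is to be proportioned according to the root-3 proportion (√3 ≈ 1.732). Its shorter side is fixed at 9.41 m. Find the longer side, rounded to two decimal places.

16.30 m

root-3 ≈ 1.73205.
Longer side = 9.41 × 1.73205 ≈ 16.2986 → 16.30 m.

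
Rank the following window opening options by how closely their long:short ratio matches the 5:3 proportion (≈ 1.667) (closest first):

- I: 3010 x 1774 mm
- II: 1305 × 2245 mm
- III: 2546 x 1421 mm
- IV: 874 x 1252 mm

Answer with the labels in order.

I: 3010/1774 ≈ 1.697 → |1.697 − 1.667| = 0.030
II: 2245/1305 ≈ 1.720 → |1.720 − 1.667| = 0.053
III: 2546/1421 ≈ 1.792 → |1.792 − 1.667| = 0.125
IV: 1252/874 ≈ 1.432 → |1.432 − 1.667| = 0.235

I, II, III, IV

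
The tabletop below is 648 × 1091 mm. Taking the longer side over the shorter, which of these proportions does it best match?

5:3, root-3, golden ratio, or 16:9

5:3

Ratio = 1091 / 648 ≈ 1.684.
Distances: 5:3 1.667 (Δ 0.017); root-3 1.732 (Δ 0.048); golden ratio 1.618 (Δ 0.066); 16:9 1.778 (Δ 0.094).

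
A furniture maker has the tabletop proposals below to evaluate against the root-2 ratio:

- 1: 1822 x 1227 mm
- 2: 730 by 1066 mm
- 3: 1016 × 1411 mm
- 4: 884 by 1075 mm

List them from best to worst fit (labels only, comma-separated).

Ratios: 1 = 1822 / 1227 ≈ 1.485; 2 = 1066 / 730 ≈ 1.460; 3 = 1411 / 1016 ≈ 1.389; 4 = 1075 / 884 ≈ 1.216.
|Δ from 1.414|: 1 0.071; 2 0.046; 3 0.025; 4 0.198.

3, 2, 1, 4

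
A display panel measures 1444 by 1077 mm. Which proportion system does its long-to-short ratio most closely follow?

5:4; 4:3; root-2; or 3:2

1444/1077 ≈ 1.341. Nearest candidates are 4:3 (1.333, off by 0.008) and root-2 (1.414, off by 0.073).

4:3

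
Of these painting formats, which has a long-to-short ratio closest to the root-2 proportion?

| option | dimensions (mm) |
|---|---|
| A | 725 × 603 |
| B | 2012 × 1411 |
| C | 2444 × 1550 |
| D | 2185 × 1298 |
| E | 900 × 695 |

Ratios (long/short): A ≈ 1.202; B ≈ 1.426; C ≈ 1.577; D ≈ 1.683; E ≈ 1.295.
root-2 ≈ 1.414; option B is nearest (Δ 0.012).

B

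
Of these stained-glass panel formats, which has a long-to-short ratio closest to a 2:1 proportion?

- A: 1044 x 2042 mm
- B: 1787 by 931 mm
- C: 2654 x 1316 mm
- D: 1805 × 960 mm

Target 2:1 ≈ 2.000.
A: 1.956 (Δ0.044)  B: 1.919 (Δ0.081)  C: 2.017 (Δ0.017)  D: 1.880 (Δ0.120)

C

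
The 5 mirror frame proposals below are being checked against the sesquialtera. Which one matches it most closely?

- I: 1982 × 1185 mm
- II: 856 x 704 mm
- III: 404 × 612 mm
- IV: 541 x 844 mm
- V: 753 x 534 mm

III

Target 3:2 ≈ 1.500.
I: 1.673 (Δ0.173)  II: 1.216 (Δ0.284)  III: 1.515 (Δ0.015)  IV: 1.560 (Δ0.060)  V: 1.410 (Δ0.090)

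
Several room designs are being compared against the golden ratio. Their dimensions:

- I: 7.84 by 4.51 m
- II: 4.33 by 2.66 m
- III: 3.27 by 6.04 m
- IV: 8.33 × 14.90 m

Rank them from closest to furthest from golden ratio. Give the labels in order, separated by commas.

I: 7.84/4.51 ≈ 1.738 → |1.738 − 1.618| = 0.120
II: 4.33/2.66 ≈ 1.628 → |1.628 − 1.618| = 0.010
III: 6.04/3.27 ≈ 1.847 → |1.847 − 1.618| = 0.229
IV: 14.90/8.33 ≈ 1.789 → |1.789 − 1.618| = 0.171

II, I, IV, III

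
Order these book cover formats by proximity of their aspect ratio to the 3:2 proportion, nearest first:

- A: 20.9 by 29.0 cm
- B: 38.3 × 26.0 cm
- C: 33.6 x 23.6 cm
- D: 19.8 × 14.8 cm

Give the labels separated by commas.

A: 29.0/20.9 ≈ 1.388 → |1.388 − 1.500| = 0.112
B: 38.3/26.0 ≈ 1.473 → |1.473 − 1.500| = 0.027
C: 33.6/23.6 ≈ 1.424 → |1.424 − 1.500| = 0.076
D: 19.8/14.8 ≈ 1.338 → |1.338 − 1.500| = 0.162

B, C, A, D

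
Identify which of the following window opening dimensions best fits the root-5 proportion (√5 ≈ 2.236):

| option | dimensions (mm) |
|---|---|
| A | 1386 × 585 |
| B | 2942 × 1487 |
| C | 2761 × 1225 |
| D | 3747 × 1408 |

Ratios (long/short): A ≈ 2.369; B ≈ 1.978; C ≈ 2.254; D ≈ 2.661.
root-5 ≈ 2.236; option C is nearest (Δ 0.018).

C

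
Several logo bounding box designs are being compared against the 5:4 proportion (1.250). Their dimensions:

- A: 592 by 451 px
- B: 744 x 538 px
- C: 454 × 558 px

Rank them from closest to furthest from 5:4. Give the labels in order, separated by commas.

C, A, B

A: 592/451 ≈ 1.313 → |1.313 − 1.250| = 0.063
B: 744/538 ≈ 1.383 → |1.383 − 1.250| = 0.133
C: 558/454 ≈ 1.229 → |1.229 − 1.250| = 0.021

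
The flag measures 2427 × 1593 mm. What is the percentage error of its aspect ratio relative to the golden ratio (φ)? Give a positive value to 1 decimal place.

5.8%

Ratio = 2427 / 1593 ≈ 1.5235.
Ideal golden ratio ≈ 1.6180. |1.5235 − 1.6180| / 1.6180 ≈ 5.84% → 5.8%.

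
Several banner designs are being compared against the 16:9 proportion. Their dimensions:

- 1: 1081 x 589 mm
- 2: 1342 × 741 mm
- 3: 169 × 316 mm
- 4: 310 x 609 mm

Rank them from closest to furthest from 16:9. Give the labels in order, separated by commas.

1: 1081/589 ≈ 1.835 → |1.835 − 1.778| = 0.057
2: 1342/741 ≈ 1.811 → |1.811 − 1.778| = 0.033
3: 316/169 ≈ 1.870 → |1.870 − 1.778| = 0.092
4: 609/310 ≈ 1.965 → |1.965 − 1.778| = 0.187

2, 1, 3, 4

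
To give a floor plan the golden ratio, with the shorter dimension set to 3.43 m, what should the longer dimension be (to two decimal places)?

5.55 m

golden ratio ≈ 1.61803.
Longer side = 3.43 × 1.61803 ≈ 5.5498 → 5.55 m.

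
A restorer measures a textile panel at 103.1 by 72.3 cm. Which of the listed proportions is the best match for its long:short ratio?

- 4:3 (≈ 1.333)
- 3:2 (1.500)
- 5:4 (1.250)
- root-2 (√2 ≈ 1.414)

root-2

103.1/72.3 ≈ 1.426. Nearest candidates are root-2 (1.414, off by 0.012) and 3:2 (1.500, off by 0.074).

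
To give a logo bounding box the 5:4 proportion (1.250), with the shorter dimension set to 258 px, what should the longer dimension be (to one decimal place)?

322.5 px

5:4 = 1.25000.
Longer side = 258 × 1.25000 ≈ 322.500 → 322.5 px.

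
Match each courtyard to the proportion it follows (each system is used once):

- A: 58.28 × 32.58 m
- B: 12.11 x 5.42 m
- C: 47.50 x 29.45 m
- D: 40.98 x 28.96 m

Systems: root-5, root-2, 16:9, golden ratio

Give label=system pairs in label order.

A = 58.28/32.58 ≈ 1.789 → 16:9 (1.778)
B = 12.11/5.42 ≈ 2.234 → root-5 (2.236)
C = 47.50/29.45 ≈ 1.613 → golden ratio (1.618)
D = 40.98/28.96 ≈ 1.415 → root-2 (1.414)

A=16:9, B=root-5, C=golden ratio, D=root-2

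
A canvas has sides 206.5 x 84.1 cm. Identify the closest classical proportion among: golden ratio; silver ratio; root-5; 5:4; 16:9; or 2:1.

206.5/84.1 ≈ 2.455. Nearest candidates are silver ratio (2.414, off by 0.041) and root-5 (2.236, off by 0.219).

silver ratio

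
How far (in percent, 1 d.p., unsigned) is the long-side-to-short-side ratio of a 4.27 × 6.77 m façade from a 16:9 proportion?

Ratio = 6.77 / 4.27 ≈ 1.5855.
Ideal 16:9 ≈ 1.7778. |1.5855 − 1.7778| / 1.7778 ≈ 10.82% → 10.8%.

10.8%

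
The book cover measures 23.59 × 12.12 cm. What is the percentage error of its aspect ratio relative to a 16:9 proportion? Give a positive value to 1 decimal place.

Ratio = 23.59 / 12.12 ≈ 1.9464.
Ideal 16:9 ≈ 1.7778. |1.9464 − 1.7778| / 1.7778 ≈ 9.48% → 9.5%.

9.5%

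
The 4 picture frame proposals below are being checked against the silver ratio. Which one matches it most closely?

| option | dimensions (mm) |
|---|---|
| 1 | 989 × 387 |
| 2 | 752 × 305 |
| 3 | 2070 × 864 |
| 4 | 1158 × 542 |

Target silver ratio ≈ 2.414.
1: 2.556 (Δ0.142)  2: 2.466 (Δ0.052)  3: 2.396 (Δ0.018)  4: 2.137 (Δ0.277)

3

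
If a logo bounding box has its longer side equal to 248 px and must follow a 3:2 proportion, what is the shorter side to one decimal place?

3:2 = 1.50000.
Shorter side = 248 ÷ 1.50000 ≈ 165.333 → 165.3 px.

165.3 px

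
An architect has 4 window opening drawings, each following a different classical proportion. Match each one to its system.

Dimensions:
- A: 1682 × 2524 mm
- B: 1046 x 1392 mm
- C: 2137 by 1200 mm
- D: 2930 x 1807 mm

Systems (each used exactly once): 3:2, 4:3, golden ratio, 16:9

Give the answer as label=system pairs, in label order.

A = 2524/1682 ≈ 1.501 → 3:2 (1.500)
B = 1392/1046 ≈ 1.331 → 4:3 (1.333)
C = 2137/1200 ≈ 1.781 → 16:9 (1.778)
D = 2930/1807 ≈ 1.621 → golden ratio (1.618)

A=3:2, B=4:3, C=16:9, D=golden ratio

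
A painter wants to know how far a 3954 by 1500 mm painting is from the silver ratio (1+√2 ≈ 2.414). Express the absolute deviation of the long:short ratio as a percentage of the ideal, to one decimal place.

9.2%

Ratio = 3954 / 1500 ≈ 2.6360.
Ideal silver ratio ≈ 2.4142. |2.6360 − 2.4142| / 2.4142 ≈ 9.19% → 9.2%.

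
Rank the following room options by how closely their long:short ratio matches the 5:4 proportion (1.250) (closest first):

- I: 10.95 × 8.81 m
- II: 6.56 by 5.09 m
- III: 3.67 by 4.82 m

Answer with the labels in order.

I, II, III

I: 10.95/8.81 ≈ 1.243 → |1.243 − 1.250| = 0.007
II: 6.56/5.09 ≈ 1.289 → |1.289 − 1.250| = 0.039
III: 4.82/3.67 ≈ 1.313 → |1.313 − 1.250| = 0.063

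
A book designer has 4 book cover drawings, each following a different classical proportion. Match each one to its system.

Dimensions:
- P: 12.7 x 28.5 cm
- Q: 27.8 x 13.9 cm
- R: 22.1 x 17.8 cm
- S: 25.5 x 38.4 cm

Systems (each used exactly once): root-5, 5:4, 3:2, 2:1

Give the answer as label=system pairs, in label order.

Ratios: P ≈ 2.244; Q ≈ 2.000; R ≈ 1.242; S ≈ 1.506.
Targets: root-5 ≈ 2.236; 5:4 ≈ 1.250; 3:2 ≈ 1.500; 2:1 ≈ 2.000.

P=root-5, Q=2:1, R=5:4, S=3:2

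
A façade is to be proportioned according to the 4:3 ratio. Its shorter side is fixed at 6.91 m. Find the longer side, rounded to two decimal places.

4:3 ≈ 1.33333.
Longer side = 6.91 × 1.33333 ≈ 9.2133 → 9.21 m.

9.21 m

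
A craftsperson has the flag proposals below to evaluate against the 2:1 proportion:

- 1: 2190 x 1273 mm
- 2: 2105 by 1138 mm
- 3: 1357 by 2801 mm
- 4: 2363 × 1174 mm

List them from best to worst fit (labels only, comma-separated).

Ratios: 1 = 2190 / 1273 ≈ 1.720; 2 = 2105 / 1138 ≈ 1.850; 3 = 2801 / 1357 ≈ 2.064; 4 = 2363 / 1174 ≈ 2.013.
|Δ from 2.000|: 1 0.280; 2 0.150; 3 0.064; 4 0.013.

4, 3, 2, 1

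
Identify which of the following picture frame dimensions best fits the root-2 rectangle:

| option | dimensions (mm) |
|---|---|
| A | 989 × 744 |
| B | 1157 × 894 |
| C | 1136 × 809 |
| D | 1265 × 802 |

C

Target root-2 ≈ 1.414.
A: 1.329 (Δ0.085)  B: 1.294 (Δ0.120)  C: 1.404 (Δ0.010)  D: 1.577 (Δ0.163)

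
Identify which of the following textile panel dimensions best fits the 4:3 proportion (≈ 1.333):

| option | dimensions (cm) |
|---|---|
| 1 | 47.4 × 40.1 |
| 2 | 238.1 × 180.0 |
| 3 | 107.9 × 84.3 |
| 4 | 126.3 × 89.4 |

Target 4:3 ≈ 1.333.
1: 1.182 (Δ0.151)  2: 1.323 (Δ0.010)  3: 1.280 (Δ0.053)  4: 1.413 (Δ0.080)

2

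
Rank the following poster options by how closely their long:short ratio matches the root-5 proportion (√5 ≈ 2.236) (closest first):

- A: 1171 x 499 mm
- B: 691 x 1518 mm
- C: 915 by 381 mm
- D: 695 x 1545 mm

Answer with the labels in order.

A: 1171/499 ≈ 2.347 → |2.347 − 2.236| = 0.111
B: 1518/691 ≈ 2.197 → |2.197 − 2.236| = 0.039
C: 915/381 ≈ 2.402 → |2.402 − 2.236| = 0.166
D: 1545/695 ≈ 2.223 → |2.223 − 2.236| = 0.013

D, B, A, C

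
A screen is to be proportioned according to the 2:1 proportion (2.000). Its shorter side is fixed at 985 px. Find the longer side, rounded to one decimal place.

2:1 = 2.00000.
Longer side = 985 × 2.00000 ≈ 1970.000 → 1970.0 px.

1970.0 px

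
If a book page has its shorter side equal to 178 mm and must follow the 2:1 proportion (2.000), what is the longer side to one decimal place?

2:1 = 2.00000.
Longer side = 178 × 2.00000 ≈ 356.000 → 356.0 mm.

356.0 mm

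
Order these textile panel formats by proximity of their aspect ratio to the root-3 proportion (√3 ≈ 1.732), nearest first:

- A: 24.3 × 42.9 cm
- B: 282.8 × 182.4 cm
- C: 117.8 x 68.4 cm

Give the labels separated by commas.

C, A, B

A: 42.9/24.3 ≈ 1.765 → |1.765 − 1.732| = 0.033
B: 282.8/182.4 ≈ 1.550 → |1.550 − 1.732| = 0.182
C: 117.8/68.4 ≈ 1.722 → |1.722 − 1.732| = 0.010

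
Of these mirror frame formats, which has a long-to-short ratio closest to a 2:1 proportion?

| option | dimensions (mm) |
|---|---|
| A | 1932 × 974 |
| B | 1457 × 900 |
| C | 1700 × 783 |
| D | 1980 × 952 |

Ratios (long/short): A ≈ 1.984; B ≈ 1.619; C ≈ 2.171; D ≈ 2.080.
2:1 ≈ 2.000; option A is nearest (Δ 0.016).

A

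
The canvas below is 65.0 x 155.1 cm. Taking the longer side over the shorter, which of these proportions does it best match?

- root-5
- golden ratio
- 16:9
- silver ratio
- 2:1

Ratio = 155.1 / 65.0 ≈ 2.386.
Distances: root-5 2.236 (Δ 0.150); golden ratio 1.618 (Δ 0.768); 16:9 1.778 (Δ 0.608); silver ratio 2.414 (Δ 0.028); 2:1 2.000 (Δ 0.386).

silver ratio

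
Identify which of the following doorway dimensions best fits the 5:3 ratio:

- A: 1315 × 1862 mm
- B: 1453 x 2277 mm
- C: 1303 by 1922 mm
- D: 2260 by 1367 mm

Ratios (long/short): A ≈ 1.416; B ≈ 1.567; C ≈ 1.475; D ≈ 1.653.
5:3 ≈ 1.667; option D is nearest (Δ 0.014).

D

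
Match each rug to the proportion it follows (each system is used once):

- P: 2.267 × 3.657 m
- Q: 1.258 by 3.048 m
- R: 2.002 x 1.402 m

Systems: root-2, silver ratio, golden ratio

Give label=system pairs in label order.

P = 3.657/2.267 ≈ 1.613 → golden ratio (1.618)
Q = 3.048/1.258 ≈ 2.423 → silver ratio (2.414)
R = 2.002/1.402 ≈ 1.428 → root-2 (1.414)

P=golden ratio, Q=silver ratio, R=root-2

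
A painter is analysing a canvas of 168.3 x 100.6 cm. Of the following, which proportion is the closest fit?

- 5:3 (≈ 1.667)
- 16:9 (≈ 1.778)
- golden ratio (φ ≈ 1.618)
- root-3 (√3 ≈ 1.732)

5:3

168.3/100.6 ≈ 1.673. Nearest candidates are 5:3 (1.667, off by 0.006) and golden ratio (1.618, off by 0.055).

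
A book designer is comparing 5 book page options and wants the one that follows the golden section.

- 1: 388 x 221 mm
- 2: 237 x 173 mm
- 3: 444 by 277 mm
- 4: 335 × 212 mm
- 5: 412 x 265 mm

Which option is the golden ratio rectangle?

3

Ratios (long/short): 1 ≈ 1.756; 2 ≈ 1.370; 3 ≈ 1.603; 4 ≈ 1.580; 5 ≈ 1.555.
golden ratio ≈ 1.618; option 3 is nearest (Δ 0.015).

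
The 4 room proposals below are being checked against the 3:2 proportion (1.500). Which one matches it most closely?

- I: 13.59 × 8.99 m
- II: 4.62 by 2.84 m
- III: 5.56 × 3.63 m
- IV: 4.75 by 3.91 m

Ratios (long/short): I ≈ 1.512; II ≈ 1.627; III ≈ 1.532; IV ≈ 1.215.
3:2 ≈ 1.500; option I is nearest (Δ 0.012).

I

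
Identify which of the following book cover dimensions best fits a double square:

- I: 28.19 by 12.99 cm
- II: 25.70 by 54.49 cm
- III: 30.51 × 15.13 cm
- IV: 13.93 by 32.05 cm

Target 2:1 ≈ 2.000.
I: 2.170 (Δ0.170)  II: 2.120 (Δ0.120)  III: 2.017 (Δ0.017)  IV: 2.301 (Δ0.301)

III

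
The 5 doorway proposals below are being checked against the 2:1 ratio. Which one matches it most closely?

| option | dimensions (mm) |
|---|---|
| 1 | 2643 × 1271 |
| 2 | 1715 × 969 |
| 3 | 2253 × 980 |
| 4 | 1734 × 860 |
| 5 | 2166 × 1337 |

4

Target 2:1 ≈ 2.000.
1: 2.079 (Δ0.079)  2: 1.770 (Δ0.230)  3: 2.299 (Δ0.299)  4: 2.016 (Δ0.016)  5: 1.620 (Δ0.380)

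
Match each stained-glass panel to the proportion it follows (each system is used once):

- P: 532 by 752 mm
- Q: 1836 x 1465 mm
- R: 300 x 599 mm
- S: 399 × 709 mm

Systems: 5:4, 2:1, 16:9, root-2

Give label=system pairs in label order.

P=root-2, Q=5:4, R=2:1, S=16:9

P = 752/532 ≈ 1.414 → root-2 (1.414)
Q = 1836/1465 ≈ 1.253 → 5:4 (1.250)
R = 599/300 ≈ 1.997 → 2:1 (2.000)
S = 709/399 ≈ 1.777 → 16:9 (1.778)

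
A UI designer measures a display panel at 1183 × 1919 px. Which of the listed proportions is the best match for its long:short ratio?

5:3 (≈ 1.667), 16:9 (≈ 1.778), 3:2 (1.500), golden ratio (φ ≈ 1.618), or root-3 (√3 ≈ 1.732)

Ratio = 1919 / 1183 ≈ 1.622.
Distances: 5:3 1.667 (Δ 0.045); 16:9 1.778 (Δ 0.156); 3:2 1.500 (Δ 0.122); golden ratio 1.618 (Δ 0.004); root-3 1.732 (Δ 0.110).

golden ratio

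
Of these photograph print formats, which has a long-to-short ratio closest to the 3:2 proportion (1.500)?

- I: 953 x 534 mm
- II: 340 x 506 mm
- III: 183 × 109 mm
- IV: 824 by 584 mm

II

Ratios (long/short): I ≈ 1.785; II ≈ 1.488; III ≈ 1.679; IV ≈ 1.411.
3:2 ≈ 1.500; option II is nearest (Δ 0.012).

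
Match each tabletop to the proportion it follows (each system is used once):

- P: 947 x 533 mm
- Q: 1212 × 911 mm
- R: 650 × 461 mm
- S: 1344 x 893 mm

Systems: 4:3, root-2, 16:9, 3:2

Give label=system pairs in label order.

P = 947/533 ≈ 1.777 → 16:9 (1.778)
Q = 1212/911 ≈ 1.330 → 4:3 (1.333)
R = 650/461 ≈ 1.410 → root-2 (1.414)
S = 1344/893 ≈ 1.505 → 3:2 (1.500)

P=16:9, Q=4:3, R=root-2, S=3:2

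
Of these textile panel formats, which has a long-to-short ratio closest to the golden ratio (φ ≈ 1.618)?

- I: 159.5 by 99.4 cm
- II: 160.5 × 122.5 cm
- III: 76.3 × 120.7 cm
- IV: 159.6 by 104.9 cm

Target golden ratio ≈ 1.618.
I: 1.605 (Δ0.013)  II: 1.310 (Δ0.308)  III: 1.582 (Δ0.036)  IV: 1.521 (Δ0.097)

I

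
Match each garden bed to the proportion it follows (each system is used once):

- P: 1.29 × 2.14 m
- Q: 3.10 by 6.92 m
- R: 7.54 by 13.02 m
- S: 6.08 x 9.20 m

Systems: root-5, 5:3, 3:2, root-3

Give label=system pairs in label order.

P=5:3, Q=root-5, R=root-3, S=3:2

Ratios: P ≈ 1.659; Q ≈ 2.232; R ≈ 1.727; S ≈ 1.513.
Targets: root-5 ≈ 2.236; 5:3 ≈ 1.667; 3:2 ≈ 1.500; root-3 ≈ 1.732.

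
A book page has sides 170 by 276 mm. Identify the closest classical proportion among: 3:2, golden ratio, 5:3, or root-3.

golden ratio

Ratio = 276 / 170 ≈ 1.624.
Distances: 3:2 1.500 (Δ 0.124); golden ratio 1.618 (Δ 0.006); 5:3 1.667 (Δ 0.043); root-3 1.732 (Δ 0.108).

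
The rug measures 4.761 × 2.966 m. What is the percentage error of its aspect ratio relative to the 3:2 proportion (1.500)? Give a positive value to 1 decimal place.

7.0%

Ratio = 4.761 / 2.966 ≈ 1.6052.
Ideal 3:2 = 1.5000. |1.6052 − 1.5000| / 1.5000 ≈ 7.01% → 7.0%.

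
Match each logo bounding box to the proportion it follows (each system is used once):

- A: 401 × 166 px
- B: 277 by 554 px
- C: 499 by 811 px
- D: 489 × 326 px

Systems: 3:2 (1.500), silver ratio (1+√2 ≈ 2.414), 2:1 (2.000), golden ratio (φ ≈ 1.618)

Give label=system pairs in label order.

A = 401/166 ≈ 2.416 → silver ratio (2.414)
B = 554/277 ≈ 2.000 → 2:1 (2.000)
C = 811/499 ≈ 1.625 → golden ratio (1.618)
D = 489/326 ≈ 1.500 → 3:2 (1.500)

A=silver ratio, B=2:1, C=golden ratio, D=3:2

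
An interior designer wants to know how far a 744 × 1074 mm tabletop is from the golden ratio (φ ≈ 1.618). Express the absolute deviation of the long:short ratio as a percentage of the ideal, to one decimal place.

Ratio = 1074 / 744 ≈ 1.4435.
Ideal golden ratio ≈ 1.6180. |1.4435 − 1.6180| / 1.6180 ≈ 10.78% → 10.8%.

10.8%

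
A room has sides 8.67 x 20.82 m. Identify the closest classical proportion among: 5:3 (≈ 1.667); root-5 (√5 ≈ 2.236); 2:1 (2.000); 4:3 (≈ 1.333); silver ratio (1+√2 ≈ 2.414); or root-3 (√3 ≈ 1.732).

silver ratio

20.82/8.67 ≈ 2.401. Nearest candidates are silver ratio (2.414, off by 0.013) and root-5 (2.236, off by 0.165).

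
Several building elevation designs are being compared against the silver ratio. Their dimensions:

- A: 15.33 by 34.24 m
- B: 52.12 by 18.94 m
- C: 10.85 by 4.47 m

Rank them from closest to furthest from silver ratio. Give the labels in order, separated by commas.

C, A, B

Ratios: A = 34.24 / 15.33 ≈ 2.234; B = 52.12 / 18.94 ≈ 2.752; C = 10.85 / 4.47 ≈ 2.427.
|Δ from 2.414|: A 0.180; B 0.338; C 0.013.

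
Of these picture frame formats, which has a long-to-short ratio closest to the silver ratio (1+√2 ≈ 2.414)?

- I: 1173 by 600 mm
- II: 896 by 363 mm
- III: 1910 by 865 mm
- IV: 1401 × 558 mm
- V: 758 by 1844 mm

Target silver ratio ≈ 2.414.
I: 1.955 (Δ0.459)  II: 2.468 (Δ0.054)  III: 2.208 (Δ0.206)  IV: 2.511 (Δ0.097)  V: 2.433 (Δ0.019)

V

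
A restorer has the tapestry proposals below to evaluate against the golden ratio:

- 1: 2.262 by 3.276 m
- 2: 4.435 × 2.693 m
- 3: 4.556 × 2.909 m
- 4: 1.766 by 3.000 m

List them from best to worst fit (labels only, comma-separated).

1: 3.276/2.262 ≈ 1.448 → |1.448 − 1.618| = 0.170
2: 4.435/2.693 ≈ 1.647 → |1.647 − 1.618| = 0.029
3: 4.556/2.909 ≈ 1.566 → |1.566 − 1.618| = 0.052
4: 3.000/1.766 ≈ 1.699 → |1.699 − 1.618| = 0.081

2, 3, 4, 1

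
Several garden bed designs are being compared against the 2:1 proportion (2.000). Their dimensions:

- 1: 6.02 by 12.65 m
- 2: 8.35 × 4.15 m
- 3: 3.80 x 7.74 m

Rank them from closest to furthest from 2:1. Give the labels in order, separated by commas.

Ratios: 1 = 12.65 / 6.02 ≈ 2.101; 2 = 8.35 / 4.15 ≈ 2.012; 3 = 7.74 / 3.80 ≈ 2.037.
|Δ from 2.000|: 1 0.101; 2 0.012; 3 0.037.

2, 3, 1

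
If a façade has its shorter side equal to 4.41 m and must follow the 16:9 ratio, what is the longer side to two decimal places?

7.84 m

16:9 ≈ 1.77778.
Longer side = 4.41 × 1.77778 ≈ 7.8400 → 7.84 m.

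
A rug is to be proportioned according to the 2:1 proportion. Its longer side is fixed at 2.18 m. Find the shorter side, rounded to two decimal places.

2:1 = 2.00000.
Shorter side = 2.18 ÷ 2.00000 ≈ 1.0900 → 1.09 m.

1.09 m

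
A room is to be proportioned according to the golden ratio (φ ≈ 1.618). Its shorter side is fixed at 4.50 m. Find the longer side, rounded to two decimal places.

golden ratio ≈ 1.61803.
Longer side = 4.50 × 1.61803 ≈ 7.2811 → 7.28 m.

7.28 m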